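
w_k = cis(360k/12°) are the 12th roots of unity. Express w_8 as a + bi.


Angle = 360*8/12 = 240°
a = cos(240°) = -0.5000
b = sin(240°) = -0.8660

-0.5000 - 0.8660i


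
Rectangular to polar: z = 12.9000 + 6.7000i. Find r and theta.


r = sqrt(166.41+44.89) = sqrt(211.3) = 14.5362
theta = atan2(6.7, 12.9) = 27.4465 degrees

r = 14.5362, theta = 27.4465 degrees


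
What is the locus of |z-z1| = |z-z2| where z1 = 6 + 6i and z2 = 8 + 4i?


Equal distances means the locus is the perpendicular bisector of z1 and z2.
Midpoint = ((6+8)/2, (6+4)/2) = (7.0000, 5.0000)

Perpendicular bisector through (7.0000, 5.0000)


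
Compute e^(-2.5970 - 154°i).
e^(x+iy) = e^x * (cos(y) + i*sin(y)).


e^-2.5970 = 0.0745
cos(-154°) = -0.8988
sin(-154°) = -0.4384
Real = 0.0745*(-0.8988) = -0.0670
Imag = 0.0745*(-0.4384) = -0.0327

-0.0670 - 0.0327i


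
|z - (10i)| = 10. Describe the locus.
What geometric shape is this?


|z - z0| = r is a circle with center z0 and radius r.
Center = (0, 10), radius = 10

Circle with center (0, 10) and radius 10


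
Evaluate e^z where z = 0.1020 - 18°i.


e^0.1020 = 1.1074
cos(-18°) = 0.9511
sin(-18°) = -0.309
Real = 1.1074*0.9511 = 1.0532
Imag = 1.1074*(-0.309) = -0.3422

1.0532 - 0.3422i


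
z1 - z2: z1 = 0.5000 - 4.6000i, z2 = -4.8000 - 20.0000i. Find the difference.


Real: 0.5 + 4.8 = 5.3
Imag: -4.6 + 20 = 15.4

5.3000 + 15.4000i


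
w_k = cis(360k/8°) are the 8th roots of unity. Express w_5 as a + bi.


Angle = 360*5/8 = 225°
a = cos(225°) = -0.7071
b = sin(225°) = -0.7071

-0.7071 - 0.7071i


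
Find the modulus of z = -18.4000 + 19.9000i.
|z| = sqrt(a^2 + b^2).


|z| = sqrt((-18.4)^2 + 19.9^2) = sqrt(338.56 + 396.01) = sqrt(734.57) = 27.1030

|z| = 27.1030


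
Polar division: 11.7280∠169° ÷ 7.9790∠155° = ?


r = 11.7280 / 7.9790 = 1.4699
theta = 169° - 155° = 14° = 14° (mod 360)

1.4699 cis(14°)


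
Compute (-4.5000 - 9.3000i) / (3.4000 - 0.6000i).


Conjugate of z2 = 3.4000 + 0.6000i
Numerator: (-4.5000 - 9.3000i)(3.4000 + 0.6000i) = -9.7200 - 34.3200i
Denominator: 3.4^2 + (-0.6)^2 = 11.92
Result = (-9.7200 - 34.3200i)/11.92

-0.8154 - 2.8792i


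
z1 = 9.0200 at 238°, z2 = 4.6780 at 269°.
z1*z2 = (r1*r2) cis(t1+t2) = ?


r = 9.0200 * 4.6780 = 42.1956
theta = 238° + 269° = 507° = 147° (mod 360)

42.1956 cis(147°)


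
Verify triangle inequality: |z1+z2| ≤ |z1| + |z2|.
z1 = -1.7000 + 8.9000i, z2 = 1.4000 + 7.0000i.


|z1| = sqrt((-1.7)^2 + 8.9^2) = sqrt(82.1) = 9.0609
|z2| = sqrt(1.4^2 + 7^2) = sqrt(50.96) = 7.1386
z1+z2 = -0.3000 + 15.9000i
|z1+z2| = sqrt(252.9) = 15.9028
|z1|+|z2| = 9.0609 + 7.1386 = 16.1995

|z1+z2| = 15.9028 ≤ |z1|+|z2| = 16.1995 (verified)


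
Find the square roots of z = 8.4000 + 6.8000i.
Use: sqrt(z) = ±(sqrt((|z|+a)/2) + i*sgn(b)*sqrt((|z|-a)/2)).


|z| = sqrt(70.56+46.24) = 10.8074
sqrt((|z|+a)/2) = sqrt((10.8074+8.4)/2) = sqrt(9.6037) = 3.0990
sqrt((|z|-a)/2) = sqrt((10.8074-8.4)/2) = sqrt(1.2037) = 1.0971

±(3.0990 + 1.0971i) i.e. 3.0990 + 1.0971i and -3.0990 - 1.0971i


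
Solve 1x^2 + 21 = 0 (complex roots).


disc = 0^2 - 4*1*21 = 0 - 84 = -84
sqrt(|disc|) = sqrt(84) = 9.1652
Real part = 0/(2*1) = 0
Imag part = 9.1652/(2*1) = 4.5826

0 ± 4.5826i


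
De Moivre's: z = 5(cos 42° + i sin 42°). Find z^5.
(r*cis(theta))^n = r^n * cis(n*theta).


r^5 = 5^5 = 3125
n*theta = 5*42° = 210° = 210° (mod 360)
a = 3125*cos(210°) = -2706.3294
b = 3125*sin(210°) = -1562.5000

3125 cis(210°) = -2706.3294 - 1562.5000i


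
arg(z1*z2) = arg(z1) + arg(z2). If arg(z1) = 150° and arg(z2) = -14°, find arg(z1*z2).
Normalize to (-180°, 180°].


arg(z1*z2) = 150° - 14° = 136°
Normalized to (-180°, 180°]: 136°

136°


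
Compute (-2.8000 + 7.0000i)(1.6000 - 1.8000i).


Real = -2.8*1.6 - 7*(-1.8) = -4.48 - (-12.6) = 8.12
Imag = -2.8*(-1.8) + 1.6*7 = 5.04 + 11.2 = 16.24

8.1200 + 16.2400i


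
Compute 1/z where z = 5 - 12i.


|z|^2 = 25+144 = 169
1/z = (5 + 12i)/169

1/z = 0.0296 + 0.0710i


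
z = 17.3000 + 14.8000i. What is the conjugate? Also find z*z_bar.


z_bar = 17.3000 - 14.8000i
z*z_bar = 17.3^2 + 14.8^2 = 299.29 + 219.04 = 518.33

z_bar = 17.3000 - 14.8000i, z*z_bar = 518.33


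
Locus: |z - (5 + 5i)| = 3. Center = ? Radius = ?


|z - z0| = r is a circle with center z0 and radius r.
Center = (5, 5), radius = 3

Circle with center (5, 5) and radius 3


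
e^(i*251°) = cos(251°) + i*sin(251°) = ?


cos(251°) = -0.3256
sin(251°) = -0.9455

e^(i*251°) = -0.3256 - 0.9455i


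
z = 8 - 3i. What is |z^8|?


|z| = sqrt(64+9) = sqrt(73) = 8.5440
|z^8| = |z|^8 = (sqrt(73))^8 = 73^4 = 28398241

|z^8| = 28398241


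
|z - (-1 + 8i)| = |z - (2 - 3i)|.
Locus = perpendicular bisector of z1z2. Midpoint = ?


Equal distances means the locus is the perpendicular bisector of z1 and z2.
Midpoint = ((-1+2)/2, (8+(-3))/2) = (0.5000, 2.5000)

Perpendicular bisector through (0.5000, 2.5000)


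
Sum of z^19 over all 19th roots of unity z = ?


The roots are w_k = w^k with w = e^(2*pi*i/19), and (w^k)^19 = (w^19)^k.
So S = 1 + u + u^2 + ... + u^(18) with u = w^19.
19 = 1*19 + 0, so 19 is a multiple of 19 and u = (w^19)^1 = 1.
Every one of the 19 terms equals 1: S = 19

S = 19


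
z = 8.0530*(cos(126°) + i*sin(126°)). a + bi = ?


a = 8.0530*cos(126°) = 8.0530*(-0.587785) = -4.7334
b = 8.0530*sin(126°) = 8.0530*0.80902 = 6.5150

-4.7334 + 6.5150i


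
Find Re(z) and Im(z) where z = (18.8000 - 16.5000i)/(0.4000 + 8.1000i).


Multiply by conjugate: (18.8000 - 16.5000i)(0.4000 - 8.1000i) / (0.4^2 + 8.1^2)
Numerator real = 18.8*0.4 - (16.5)*8.1 = -126.13
Numerator imag = -16.5*0.4 - 18.8*8.1 = -158.88
Denominator = 65.77
Re(z) = -126.13/65.77 = -1.9177
Im(z) = -158.88/65.77 = -2.4157

Re(z) = -1.9177, Im(z) = -2.4157


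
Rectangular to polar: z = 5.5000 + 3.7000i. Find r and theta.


r = sqrt(30.25+13.69) = sqrt(43.94) = 6.6287
theta = atan2(3.7, 5.5) = 33.9298 degrees

r = 6.6287, theta = 33.9298 degrees


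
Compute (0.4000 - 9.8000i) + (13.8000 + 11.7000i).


Real: 0.4 + 13.8 = 14.2
Imag: -9.8 + 11.7 = 1.9

14.2000 + 1.9000i


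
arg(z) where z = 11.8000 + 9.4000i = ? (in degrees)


Re = 11.8, Im = 9.4
arg = atan2(9.4, 11.8) = 38.5412 degrees

arg(z) = 38.5412 degrees


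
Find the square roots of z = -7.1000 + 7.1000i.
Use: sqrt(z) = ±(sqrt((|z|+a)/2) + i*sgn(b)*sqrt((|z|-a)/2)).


|z| = sqrt(50.41+50.41) = 10.0409
sqrt((|z|+a)/2) = sqrt((10.0409+(-7.1))/2) = sqrt(1.4705) = 1.2126
sqrt((|z|-a)/2) = sqrt((10.0409-(-7.1))/2) = sqrt(8.5705) = 2.9275

±(1.2126 + 2.9275i) i.e. 1.2126 + 2.9275i and -1.2126 - 2.9275i


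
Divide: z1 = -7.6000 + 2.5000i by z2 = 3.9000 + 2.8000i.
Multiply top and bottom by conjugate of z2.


Conjugate of z2 = 3.9000 - 2.8000i
Numerator: (-7.6000 + 2.5000i)(3.9000 - 2.8000i) = -22.6400 + 31.0300i
Denominator: 3.9^2 + 2.8^2 = 23.05
Result = (-22.6400 + 31.0300i)/23.05

-0.9822 + 1.3462i


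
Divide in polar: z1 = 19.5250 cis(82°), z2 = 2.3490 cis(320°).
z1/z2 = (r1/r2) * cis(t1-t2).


r = 19.5250 / 2.3490 = 8.3120
theta = 82° - 320° = -238° = 122° (mod 360)

8.3120 cis(122°)


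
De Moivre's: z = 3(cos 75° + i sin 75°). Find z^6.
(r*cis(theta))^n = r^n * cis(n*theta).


r^6 = 3^6 = 729
n*theta = 6*75° = 450° = 90° (mod 360)
a = 729*cos(90°) = 0
b = 729*sin(90°) = 729.0000

729 cis(90°) = 0 + 729.0000i


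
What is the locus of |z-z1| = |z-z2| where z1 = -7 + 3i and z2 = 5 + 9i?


Equal distances means the locus is the perpendicular bisector of z1 and z2.
Midpoint = ((-7+5)/2, (3+9)/2) = (-1.0000, 6.0000)

Perpendicular bisector through (-1.0000, 6.0000)


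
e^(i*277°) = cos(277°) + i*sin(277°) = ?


cos(277°) = 0.1219
sin(277°) = -0.9925

e^(i*277°) = 0.1219 - 0.9925i


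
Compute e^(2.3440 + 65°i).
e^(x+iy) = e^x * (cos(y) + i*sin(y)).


e^2.3440 = 10.4228
cos(65°) = 0.42262
sin(65°) = 0.90631
Real = 10.4228*0.42262 = 4.4049
Imag = 10.4228*0.90631 = 9.4463

4.4049 + 9.4463i


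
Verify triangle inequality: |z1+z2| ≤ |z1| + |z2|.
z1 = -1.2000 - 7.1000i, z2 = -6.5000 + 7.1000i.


|z1| = sqrt((-1.2)^2 + (-7.1)^2) = sqrt(51.85) = 7.2007
|z2| = sqrt((-6.5)^2 + 7.1^2) = sqrt(92.66) = 9.6260
z1+z2 = -7.7000
|z1+z2| = sqrt(59.29) = 7.7000
|z1|+|z2| = 7.2007 + 9.6260 = 16.8267

|z1+z2| = 7.7000 ≤ |z1|+|z2| = 16.8267 (verified)


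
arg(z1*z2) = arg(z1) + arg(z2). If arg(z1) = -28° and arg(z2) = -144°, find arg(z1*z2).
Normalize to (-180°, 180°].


arg(z1*z2) = -28° - 144° = -172°
Normalized to (-180°, 180°]: -172°

-172°


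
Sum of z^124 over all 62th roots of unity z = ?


The roots are w_k = w^k with w = e^(2*pi*i/62), and (w^k)^124 = (w^124)^k.
So S = 1 + u + u^2 + ... + u^(61) with u = w^124.
124 = 2*62 + 0, so 124 is a multiple of 62 and u = (w^62)^2 = 1.
Every one of the 62 terms equals 1: S = 62

S = 62


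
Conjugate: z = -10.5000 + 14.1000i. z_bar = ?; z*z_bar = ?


z_bar = -10.5000 - 14.1000i
z*z_bar = (-10.5)^2 + 14.1^2 = 110.25 + 198.81 = 309.06

z_bar = -10.5000 - 14.1000i, z*z_bar = 309.06


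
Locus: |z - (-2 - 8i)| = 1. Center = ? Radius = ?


|z - z0| = r is a circle with center z0 and radius r.
Center = (-2, -8), radius = 1

Circle with center (-2, -8) and radius 1


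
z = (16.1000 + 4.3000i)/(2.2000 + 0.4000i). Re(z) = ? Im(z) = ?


Multiply by conjugate: (16.1000 + 4.3000i)(2.2000 - 0.4000i) / (2.2^2 + 0.4^2)
Numerator real = 16.1*2.2 + 4.3*0.4 = 37.14
Numerator imag = 4.3*2.2 - 16.1*0.4 = 3.02
Denominator = 5
Re(z) = 37.14/5 = 7.4280
Im(z) = 3.02/5 = 0.6040

Re(z) = 7.4280, Im(z) = 0.6040


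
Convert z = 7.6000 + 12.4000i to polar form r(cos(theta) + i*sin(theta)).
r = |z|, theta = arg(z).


r = sqrt(57.76+153.76) = sqrt(211.52) = 14.5437
theta = atan2(12.4, 7.6) = 58.4957 degrees

r = 14.5437, theta = 58.4957 degrees


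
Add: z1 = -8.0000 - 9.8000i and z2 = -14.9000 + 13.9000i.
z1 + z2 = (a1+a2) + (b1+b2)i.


Real: -8 - 14.9 = -22.9
Imag: -9.8 + 13.9 = 4.1

-22.9000 + 4.1000i


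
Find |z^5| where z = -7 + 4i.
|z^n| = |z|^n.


|z| = sqrt(49+16) = sqrt(65) = 8.0623
|z^5| = |z|^5 = (sqrt(65))^5 = 65^2 * sqrt(65) = 4225*sqrt(65)

|z^5| = 4225*sqrt(65) ≈ 34063.0390


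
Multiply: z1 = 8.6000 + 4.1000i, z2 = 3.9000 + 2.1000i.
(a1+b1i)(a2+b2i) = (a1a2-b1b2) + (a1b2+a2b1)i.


Real = 8.6*3.9 - 4.1*2.1 = 33.54 - 8.61 = 24.93
Imag = 8.6*2.1 + 3.9*4.1 = 18.06 + 15.99 = 34.05

24.9300 + 34.0500i


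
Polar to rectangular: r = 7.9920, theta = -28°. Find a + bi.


a = 7.9920*cos(-28°) = 7.9920*0.88295 = 7.0565
b = 7.9920*sin(-28°) = 7.9920*(-0.46947) = -3.7520

7.0565 - 3.7520i


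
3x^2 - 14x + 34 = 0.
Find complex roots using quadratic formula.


disc = (-14)^2 - 4*3*34 = 196 - 408 = -212
sqrt(|disc|) = sqrt(212) = 14.5602
Real part = 14/(2*3) = 2.3333
Imag part = 14.5602/(2*3) = 2.4267

2.3333 ± 2.4267i


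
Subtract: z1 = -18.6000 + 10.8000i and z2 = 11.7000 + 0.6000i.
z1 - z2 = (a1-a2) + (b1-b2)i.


Real: -18.6 - 11.7 = -30.3
Imag: 10.8 - 0.6 = 10.2

-30.3000 + 10.2000i


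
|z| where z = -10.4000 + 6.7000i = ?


|z| = sqrt((-10.4)^2 + 6.7^2) = sqrt(108.16 + 44.89) = sqrt(153.05) = 12.3713

|z| = 12.3713


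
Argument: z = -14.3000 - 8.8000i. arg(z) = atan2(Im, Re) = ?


Re = -14.3, Im = -8.8
arg = atan2(-8.8, -14.3) = -148.3925 degrees

arg(z) = -148.3925 degrees


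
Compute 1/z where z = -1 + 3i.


|z|^2 = 1+9 = 10
1/z = (-1 - 3i)/10

1/z = -0.1000 - 0.3000i


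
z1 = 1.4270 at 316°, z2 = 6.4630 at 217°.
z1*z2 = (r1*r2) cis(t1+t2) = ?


r = 1.4270 * 6.4630 = 9.2227
theta = 316° + 217° = 533° = 173° (mod 360)

9.2227 cis(173°)


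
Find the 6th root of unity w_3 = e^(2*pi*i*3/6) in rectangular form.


Angle = 360*3/6 = 180°
a = cos(180°) = -1.0000
b = sin(180°) = 0

-1.0000 + 0i


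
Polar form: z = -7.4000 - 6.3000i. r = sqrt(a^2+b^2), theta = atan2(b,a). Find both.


r = sqrt(54.76+39.69) = sqrt(94.45) = 9.7185
theta = atan2(-6.3, -7.4) = -139.5905 degrees

r = 9.7185, theta = -139.5905 degrees


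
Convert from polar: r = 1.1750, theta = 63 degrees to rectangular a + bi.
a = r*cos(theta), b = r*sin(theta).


a = 1.1750*cos(63°) = 1.1750*0.45399 = 0.5334
b = 1.1750*sin(63°) = 1.1750*0.891 = 1.0469

0.5334 + 1.0469i


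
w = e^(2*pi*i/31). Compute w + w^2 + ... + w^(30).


With w = e^(2*pi*i/31), all 31 of the 31th roots of unity w^0 = 1, w, ..., w^(30) sum to 0: 1 + w + ... + w^(30) = (1 - w^31)/(1 - w) = 0 since w^31 = 1, w ≠ 1.
Removing the root 1: w + w^2 + ... + w^(30) = 0 - 1 = -1

Sum = -1


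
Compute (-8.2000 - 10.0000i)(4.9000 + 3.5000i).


Real = -8.2*4.9 - (-10)*3.5 = -40.18 - (-35) = -5.18
Imag = -8.2*3.5 + 4.9*(-10) = -28.7 - (49) = -77.7

-5.1800 - 77.7000i


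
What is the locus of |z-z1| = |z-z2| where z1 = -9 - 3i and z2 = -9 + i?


Equal distances means the locus is the perpendicular bisector of z1 and z2.
Midpoint = ((-9+(-9))/2, (-3+1)/2) = (-9.0000, -1.0000)

Perpendicular bisector through (-9.0000, -1.0000)


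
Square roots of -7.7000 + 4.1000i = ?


|z| = sqrt(59.29+16.81) = 8.7235
sqrt((|z|+a)/2) = sqrt((8.7235+(-7.7))/2) = sqrt(0.5118) = 0.7154
sqrt((|z|-a)/2) = sqrt((8.7235-(-7.7))/2) = sqrt(8.2118) = 2.8656

±(0.7154 + 2.8656i) i.e. 0.7154 + 2.8656i and -0.7154 - 2.8656i


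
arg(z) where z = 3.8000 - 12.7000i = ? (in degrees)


Re = 3.8, Im = -12.7
arg = atan2(-12.7, 3.8) = -73.3422 degrees

arg(z) = -73.3422 degrees


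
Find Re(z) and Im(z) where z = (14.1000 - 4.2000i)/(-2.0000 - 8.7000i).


Multiply by conjugate: (14.1000 - 4.2000i)(-2.0000 + 8.7000i) / ((-2)^2 + (-8.7)^2)
Numerator real = 14.1*(-2) - (4.2)*(-8.7) = 8.34
Numerator imag = -4.2*(-2) - 14.1*(-8.7) = 131.07
Denominator = 79.69
Re(z) = 8.34/79.69 = 0.1047
Im(z) = 131.07/79.69 = 1.6447

Re(z) = 0.1047, Im(z) = 1.6447


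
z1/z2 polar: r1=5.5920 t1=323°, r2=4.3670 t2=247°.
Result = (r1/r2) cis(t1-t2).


r = 5.5920 / 4.3670 = 1.2805
theta = 323° - 247° = 76° = 76° (mod 360)

1.2805 cis(76°)


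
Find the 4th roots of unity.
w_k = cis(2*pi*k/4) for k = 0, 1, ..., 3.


The 4th roots of unity are cis(360k/4°) for k=0..3
Angle step = 360/4 = 90°
Primitive root: cis(90°)
Primitive root = 0 + 1.0000i

4 roots at angles: 0°, 90°, 180°, 270°


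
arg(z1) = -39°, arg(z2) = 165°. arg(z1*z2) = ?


arg(z1*z2) = -39° + 165° = 126°
Normalized to (-180°, 180°]: 126°

126°


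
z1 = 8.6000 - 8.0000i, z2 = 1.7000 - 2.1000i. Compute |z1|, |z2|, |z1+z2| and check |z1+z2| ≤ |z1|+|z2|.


|z1| = sqrt(8.6^2 + (-8)^2) = sqrt(137.96) = 11.7456
|z2| = sqrt(1.7^2 + (-2.1)^2) = sqrt(7.3) = 2.7019
z1+z2 = 10.3000 - 10.1000i
|z1+z2| = sqrt(208.1) = 14.4257
|z1|+|z2| = 11.7456 + 2.7019 = 14.4475

|z1+z2| = 14.4257 ≤ |z1|+|z2| = 14.4475 (verified)


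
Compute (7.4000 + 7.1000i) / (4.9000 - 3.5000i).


Conjugate of z2 = 4.9000 + 3.5000i
Numerator: (7.4000 + 7.1000i)(4.9000 + 3.5000i) = 11.4100 + 60.6900i
Denominator: 4.9^2 + (-3.5)^2 = 36.26
Result = (11.4100 + 60.6900i)/36.26

0.3147 + 1.6737i


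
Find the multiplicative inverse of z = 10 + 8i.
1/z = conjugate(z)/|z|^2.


|z|^2 = 100+64 = 164
1/z = (10 - 8i)/164

1/z = 0.0610 - 0.0488i


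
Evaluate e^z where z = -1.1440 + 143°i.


e^-1.1440 = 0.3185
cos(143°) = -0.7986
sin(143°) = 0.6018
Real = 0.3185*(-0.7986) = -0.2544
Imag = 0.3185*0.6018 = 0.1917

-0.2544 + 0.1917i


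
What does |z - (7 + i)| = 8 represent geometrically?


|z - z0| = r is a circle with center z0 and radius r.
Center = (7, 1), radius = 8

Circle with center (7, 1) and radius 8


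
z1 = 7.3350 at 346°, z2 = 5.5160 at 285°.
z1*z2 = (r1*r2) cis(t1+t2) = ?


r = 7.3350 * 5.5160 = 40.4599
theta = 346° + 285° = 631° = 271° (mod 360)

40.4599 cis(271°)


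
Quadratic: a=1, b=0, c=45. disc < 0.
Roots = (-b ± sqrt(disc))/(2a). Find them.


disc = 0^2 - 4*1*45 = 0 - 180 = -180
sqrt(|disc|) = sqrt(180) = 13.4164
Real part = 0/(2*1) = 0
Imag part = 13.4164/(2*1) = 6.7082

0 ± 6.7082i


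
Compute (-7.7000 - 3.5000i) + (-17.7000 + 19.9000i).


Real: -7.7 - 17.7 = -25.4
Imag: -3.5 + 19.9 = 16.4

-25.4000 + 16.4000i


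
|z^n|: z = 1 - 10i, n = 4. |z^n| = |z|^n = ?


|z| = sqrt(1+100) = sqrt(101) = 10.0499
|z^4| = |z|^4 = (sqrt(101))^4 = 101^2 = 10201

|z^4| = 10201


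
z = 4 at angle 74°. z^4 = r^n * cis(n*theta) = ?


r^4 = 4^4 = 256
n*theta = 4*74° = 296° = 296° (mod 360)
a = 256*cos(296°) = 112.2230
b = 256*sin(296°) = -230.0913

256 cis(296°) = 112.2230 - 230.0913i


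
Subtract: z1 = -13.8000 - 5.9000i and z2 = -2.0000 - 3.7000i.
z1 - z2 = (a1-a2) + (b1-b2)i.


Real: -13.8 + 2 = -11.8
Imag: -5.9 + 3.7 = -2.2

-11.8000 - 2.2000i


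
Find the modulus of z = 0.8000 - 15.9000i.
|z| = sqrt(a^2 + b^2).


|z| = sqrt(0.8^2 + (-15.9)^2) = sqrt(0.64 + 252.81) = sqrt(253.45) = 15.9201

|z| = 15.9201


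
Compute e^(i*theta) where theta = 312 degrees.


cos(312°) = 0.6691
sin(312°) = -0.7431

e^(i*312°) = 0.6691 - 0.7431i


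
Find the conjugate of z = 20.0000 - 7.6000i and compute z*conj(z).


z_bar = 20.0000 + 7.6000i
z*z_bar = 20^2 + (-7.6)^2 = 400 + 57.76 = 457.76

z_bar = 20.0000 + 7.6000i, z*z_bar = 457.76


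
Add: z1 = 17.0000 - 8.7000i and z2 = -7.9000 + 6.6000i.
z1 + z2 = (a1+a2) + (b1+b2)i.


Real: 17 - 7.9 = 9.1
Imag: -8.7 + 6.6 = -2.1

9.1000 - 2.1000i


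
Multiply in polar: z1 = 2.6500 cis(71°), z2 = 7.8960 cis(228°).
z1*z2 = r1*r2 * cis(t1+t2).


r = 2.6500 * 7.8960 = 20.9244
theta = 71° + 228° = 299° = 299° (mod 360)

20.9244 cis(299°)


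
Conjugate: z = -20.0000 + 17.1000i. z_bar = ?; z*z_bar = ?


z_bar = -20.0000 - 17.1000i
z*z_bar = (-20)^2 + 17.1^2 = 400 + 292.41 = 692.41

z_bar = -20.0000 - 17.1000i, z*z_bar = 692.41


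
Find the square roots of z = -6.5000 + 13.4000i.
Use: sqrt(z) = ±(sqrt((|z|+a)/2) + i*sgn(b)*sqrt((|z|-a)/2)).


|z| = sqrt(42.25+179.56) = 14.8933
sqrt((|z|+a)/2) = sqrt((14.8933+(-6.5))/2) = sqrt(4.1966) = 2.0486
sqrt((|z|-a)/2) = sqrt((14.8933-(-6.5))/2) = sqrt(10.6966) = 3.2706

±(2.0486 + 3.2706i) i.e. 2.0486 + 3.2706i and -2.0486 - 3.2706i


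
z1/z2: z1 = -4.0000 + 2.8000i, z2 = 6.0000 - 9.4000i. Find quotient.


Conjugate of z2 = 6.0000 + 9.4000i
Numerator: (-4.0000 + 2.8000i)(6.0000 + 9.4000i) = -50.3200 - 20.8000i
Denominator: 6^2 + (-9.4)^2 = 124.36
Result = (-50.3200 - 20.8000i)/124.36

-0.4046 - 0.1673i


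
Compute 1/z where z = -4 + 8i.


|z|^2 = 16+64 = 80
1/z = (-4 - 8i)/80

1/z = -0.0500 - 0.1000i


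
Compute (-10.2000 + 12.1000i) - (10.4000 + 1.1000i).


Real: -10.2 - 10.4 = -20.6
Imag: 12.1 - 1.1 = 11

-20.6000 + 11.0000i


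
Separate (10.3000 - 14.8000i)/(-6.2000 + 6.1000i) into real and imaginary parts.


Multiply by conjugate: (10.3000 - 14.8000i)(-6.2000 - 6.1000i) / ((-6.2)^2 + 6.1^2)
Numerator real = 10.3*(-6.2) - (14.8)*6.1 = -154.14
Numerator imag = -14.8*(-6.2) - 10.3*6.1 = 28.93
Denominator = 75.65
Re(z) = -154.14/75.65 = -2.0375
Im(z) = 28.93/75.65 = 0.3824

Re(z) = -2.0375, Im(z) = 0.3824


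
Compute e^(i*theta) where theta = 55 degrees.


cos(55°) = 0.5736
sin(55°) = 0.8192

e^(i*55°) = 0.5736 + 0.8192i


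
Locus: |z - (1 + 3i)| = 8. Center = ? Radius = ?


|z - z0| = r is a circle with center z0 and radius r.
Center = (1, 3), radius = 8

Circle with center (1, 3) and radius 8


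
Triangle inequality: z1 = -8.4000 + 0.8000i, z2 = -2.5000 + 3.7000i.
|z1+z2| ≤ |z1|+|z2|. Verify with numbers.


|z1| = sqrt((-8.4)^2 + 0.8^2) = sqrt(71.2) = 8.4380
|z2| = sqrt((-2.5)^2 + 3.7^2) = sqrt(19.94) = 4.4654
z1+z2 = -10.9000 + 4.5000i
|z1+z2| = sqrt(139.06) = 11.7924
|z1|+|z2| = 8.4380 + 4.4654 = 12.9034

|z1+z2| = 11.7924 ≤ |z1|+|z2| = 12.9034 (verified)


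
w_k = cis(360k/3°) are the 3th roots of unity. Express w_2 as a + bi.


Angle = 360*2/3 = 240°
a = cos(240°) = -0.5000
b = sin(240°) = -0.8660

-0.5000 - 0.8660i


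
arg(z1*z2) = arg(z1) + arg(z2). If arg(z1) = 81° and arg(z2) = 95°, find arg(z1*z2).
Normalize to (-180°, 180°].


arg(z1*z2) = 81° + 95° = 176°
Normalized to (-180°, 180°]: 176°

176°


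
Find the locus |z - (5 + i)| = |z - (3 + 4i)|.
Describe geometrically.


Equal distances means the locus is the perpendicular bisector of z1 and z2.
Midpoint = ((5+3)/2, (1+4)/2) = (4.0000, 2.5000)

Perpendicular bisector through (4.0000, 2.5000)


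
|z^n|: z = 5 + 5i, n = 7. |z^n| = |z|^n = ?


|z| = sqrt(25+25) = sqrt(50) = 7.0711
|z^7| = |z|^7 = (sqrt(50))^7 = 50^3 * sqrt(50) = 125000*sqrt(50)

|z^7| = 125000*sqrt(50) ≈ 883883.4765


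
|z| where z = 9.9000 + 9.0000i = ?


|z| = sqrt(9.9^2 + 9^2) = sqrt(98.01 + 81) = sqrt(179.01) = 13.3795

|z| = 13.3795


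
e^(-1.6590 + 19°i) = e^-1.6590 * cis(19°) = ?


e^-1.6590 = 0.19033
cos(19°) = 0.9455
sin(19°) = 0.3256
Real = 0.19033*0.9455 = 0.1800
Imag = 0.19033*0.3256 = 0.0620

0.1800 + 0.0620i


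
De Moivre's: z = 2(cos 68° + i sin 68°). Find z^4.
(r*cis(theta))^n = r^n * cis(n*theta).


r^4 = 2^4 = 16
n*theta = 4*68° = 272° = 272° (mod 360)
a = 16*cos(272°) = 0.5584
b = 16*sin(272°) = -15.9903

16 cis(272°) = 0.5584 - 15.9903i


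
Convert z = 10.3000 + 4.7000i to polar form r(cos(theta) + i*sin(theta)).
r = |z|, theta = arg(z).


r = sqrt(106.09+22.09) = sqrt(128.18) = 11.3217
theta = atan2(4.7, 10.3) = 24.5277 degrees

r = 11.3217, theta = 24.5277 degrees


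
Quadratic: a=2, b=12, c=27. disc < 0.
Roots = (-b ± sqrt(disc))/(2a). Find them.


disc = 12^2 - 4*2*27 = 144 - 216 = -72
sqrt(|disc|) = sqrt(72) = 8.4853
Real part = -12/(2*2) = -3.0000
Imag part = 8.4853/(2*2) = 2.1213

-3.0000 ± 2.1213i


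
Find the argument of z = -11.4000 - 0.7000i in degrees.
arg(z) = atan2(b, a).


Re = -11.4, Im = -0.7
arg = atan2(-0.7, -11.4) = -176.4862 degrees

arg(z) = -176.4862 degrees


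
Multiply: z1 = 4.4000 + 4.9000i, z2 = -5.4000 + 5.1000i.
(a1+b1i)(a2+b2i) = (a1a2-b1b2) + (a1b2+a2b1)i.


Real = 4.4*(-5.4) - 4.9*5.1 = -23.76 - 24.99 = -48.75
Imag = 4.4*5.1 - (5.4)*4.9 = 22.44 - (26.46) = -4.02

-48.7500 - 4.0200i


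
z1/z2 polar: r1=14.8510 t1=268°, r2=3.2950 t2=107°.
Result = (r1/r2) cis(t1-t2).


r = 14.8510 / 3.2950 = 4.5071
theta = 268° - 107° = 161° = 161° (mod 360)

4.5071 cis(161°)


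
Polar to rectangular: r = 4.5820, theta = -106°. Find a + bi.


a = 4.5820*cos(-106°) = 4.5820*(-0.27564) = -1.2630
b = 4.5820*sin(-106°) = 4.5820*(-0.96126) = -4.4045

-1.2630 - 4.4045i


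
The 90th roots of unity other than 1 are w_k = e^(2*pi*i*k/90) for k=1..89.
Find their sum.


With w = e^(2*pi*i/90), all 90 of the 90th roots of unity w^0 = 1, w, ..., w^(89) sum to 0: 1 + w + ... + w^(89) = (1 - w^90)/(1 - w) = 0 since w^90 = 1, w ≠ 1.
Removing the root 1: w + w^2 + ... + w^(89) = 0 - 1 = -1

Sum = -1


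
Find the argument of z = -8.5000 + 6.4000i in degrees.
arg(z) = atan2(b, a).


Re = -8.5, Im = 6.4
arg = atan2(6.4, -8.5) = 143.0224 degrees

arg(z) = 143.0224 degrees


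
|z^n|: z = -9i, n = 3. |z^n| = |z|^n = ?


|z| = sqrt(0+81) = sqrt(81) = 9
|z^3| = |z|^3 = 9^3 = 729

|z^3| = 729


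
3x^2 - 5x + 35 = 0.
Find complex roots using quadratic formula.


disc = (-5)^2 - 4*3*35 = 25 - 420 = -395
sqrt(|disc|) = sqrt(395) = 19.8746
Real part = 5/(2*3) = 0.8333
Imag part = 19.8746/(2*3) = 3.3124

0.8333 ± 3.3124i


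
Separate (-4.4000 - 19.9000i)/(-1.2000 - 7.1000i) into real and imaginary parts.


Multiply by conjugate: (-4.4000 - 19.9000i)(-1.2000 + 7.1000i) / ((-1.2)^2 + (-7.1)^2)
Numerator real = -4.4*(-1.2) - (19.9)*(-7.1) = 146.57
Numerator imag = -19.9*(-1.2) - (-4.4)*(-7.1) = -7.36
Denominator = 51.85
Re(z) = 146.57/51.85 = 2.8268
Im(z) = -7.36/51.85 = -0.1419

Re(z) = 2.8268, Im(z) = -0.1419


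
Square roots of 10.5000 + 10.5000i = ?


|z| = sqrt(110.25+110.25) = 14.8492
sqrt((|z|+a)/2) = sqrt((14.8492+10.5)/2) = sqrt(12.6746) = 3.5601
sqrt((|z|-a)/2) = sqrt((14.8492-10.5)/2) = sqrt(2.1746) = 1.4747

±(3.5601 + 1.4747i) i.e. 3.5601 + 1.4747i and -3.5601 - 1.4747i


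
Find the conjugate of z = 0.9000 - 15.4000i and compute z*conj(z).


z_bar = 0.9000 + 15.4000i
z*z_bar = 0.9^2 + (-15.4)^2 = 0.81 + 237.16 = 237.97

z_bar = 0.9000 + 15.4000i, z*z_bar = 237.97


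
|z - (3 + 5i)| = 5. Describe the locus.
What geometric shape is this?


|z - z0| = r is a circle with center z0 and radius r.
Center = (3, 5), radius = 5

Circle with center (3, 5) and radius 5


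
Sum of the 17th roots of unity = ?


The sum of all 17th roots of unity is 0.
Geometric series: (1 - w^17)/(1 - w) = (1-1)/(1-w) = 0 since w^17 = 1, w ≠ 1.
Alternatively: coefficient of z^16 in z^17 - 1 is 0.

0


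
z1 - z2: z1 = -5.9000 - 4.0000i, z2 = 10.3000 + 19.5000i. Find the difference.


Real: -5.9 - 10.3 = -16.2
Imag: -4 - 19.5 = -23.5

-16.2000 - 23.5000i


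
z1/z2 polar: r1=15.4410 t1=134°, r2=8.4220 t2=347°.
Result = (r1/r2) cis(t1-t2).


r = 15.4410 / 8.4220 = 1.8334
theta = 134° - 347° = -213° = 147° (mod 360)

1.8334 cis(147°)


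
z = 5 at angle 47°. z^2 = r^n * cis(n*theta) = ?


r^2 = 5^2 = 25
n*theta = 2*47° = 94° = 94° (mod 360)
a = 25*cos(94°) = -1.7439
b = 25*sin(94°) = 24.9391

25 cis(94°) = -1.7439 + 24.9391i


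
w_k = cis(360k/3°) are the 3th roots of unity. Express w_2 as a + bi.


Angle = 360*2/3 = 240°
a = cos(240°) = -0.5000
b = sin(240°) = -0.8660

-0.5000 - 0.8660i


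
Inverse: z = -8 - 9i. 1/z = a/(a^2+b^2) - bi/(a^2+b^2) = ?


|z|^2 = 64+81 = 145
1/z = (-8 + 9i)/145

1/z = -0.0552 + 0.0621i


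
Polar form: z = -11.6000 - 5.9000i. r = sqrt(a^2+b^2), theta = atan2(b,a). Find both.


r = sqrt(134.56+34.81) = sqrt(169.37) = 13.0142
theta = atan2(-5.9, -11.6) = -153.0412 degrees

r = 13.0142, theta = -153.0412 degrees


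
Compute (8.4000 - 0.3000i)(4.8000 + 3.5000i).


Real = 8.4*4.8 - (-0.3)*3.5 = 40.32 - (-1.05) = 41.37
Imag = 8.4*3.5 + 4.8*(-0.3) = 29.4 - (1.44) = 27.96

41.3700 + 27.9600i


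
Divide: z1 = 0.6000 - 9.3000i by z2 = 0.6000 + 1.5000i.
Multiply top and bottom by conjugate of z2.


Conjugate of z2 = 0.6000 - 1.5000i
Numerator: (0.6000 - 9.3000i)(0.6000 - 1.5000i) = -13.5900 - 6.4800i
Denominator: 0.6^2 + 1.5^2 = 2.61
Result = (-13.5900 - 6.4800i)/2.61

-5.2069 - 2.4828i


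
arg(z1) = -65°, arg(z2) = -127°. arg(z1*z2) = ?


arg(z1*z2) = -65° - 127° = -192°
Normalized to (-180°, 180°]: 168°

168°


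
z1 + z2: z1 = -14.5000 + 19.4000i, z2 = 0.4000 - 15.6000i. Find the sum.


Real: -14.5 + 0.4 = -14.1
Imag: 19.4 - 15.6 = 3.8

-14.1000 + 3.8000i


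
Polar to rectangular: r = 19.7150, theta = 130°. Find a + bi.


a = 19.7150*cos(130°) = 19.7150*(-0.64279) = -12.6726
b = 19.7150*sin(130°) = 19.7150*0.766044 = 15.1026

-12.6726 + 15.1026i


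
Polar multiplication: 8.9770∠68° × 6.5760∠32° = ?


r = 8.9770 * 6.5760 = 59.0328
theta = 68° + 32° = 100° = 100° (mod 360)

59.0328 cis(100°)


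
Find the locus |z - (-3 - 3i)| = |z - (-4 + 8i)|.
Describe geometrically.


Equal distances means the locus is the perpendicular bisector of z1 and z2.
Midpoint = ((-3+(-4))/2, (-3+8)/2) = (-3.5000, 2.5000)

Perpendicular bisector through (-3.5000, 2.5000)


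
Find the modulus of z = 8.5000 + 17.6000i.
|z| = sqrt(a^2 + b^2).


|z| = sqrt(8.5^2 + 17.6^2) = sqrt(72.25 + 309.76) = sqrt(382.01) = 19.5451

|z| = 19.5451


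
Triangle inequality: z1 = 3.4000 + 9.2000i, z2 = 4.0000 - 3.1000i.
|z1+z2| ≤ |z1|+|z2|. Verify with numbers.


|z1| = sqrt(3.4^2 + 9.2^2) = sqrt(96.2) = 9.8082
|z2| = sqrt(4^2 + (-3.1)^2) = sqrt(25.61) = 5.0606
z1+z2 = 7.4000 + 6.1000i
|z1+z2| = sqrt(91.97) = 9.5901
|z1|+|z2| = 9.8082 + 5.0606 = 14.8688

|z1+z2| = 9.5901 ≤ |z1|+|z2| = 14.8688 (verified)


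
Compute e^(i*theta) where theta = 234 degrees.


cos(234°) = -0.5878
sin(234°) = -0.8090

e^(i*234°) = -0.5878 - 0.8090i


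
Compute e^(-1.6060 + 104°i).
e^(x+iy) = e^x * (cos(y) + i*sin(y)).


e^-1.6060 = 0.2007
cos(104°) = -0.24192
sin(104°) = 0.9703
Real = 0.2007*(-0.24192) = -0.0486
Imag = 0.2007*0.9703 = 0.1947

-0.0486 + 0.1947i


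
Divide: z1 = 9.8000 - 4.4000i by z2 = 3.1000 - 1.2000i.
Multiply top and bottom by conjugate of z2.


Conjugate of z2 = 3.1000 + 1.2000i
Numerator: (9.8000 - 4.4000i)(3.1000 + 1.2000i) = 35.6600 - 1.8800i
Denominator: 3.1^2 + (-1.2)^2 = 11.05
Result = (35.6600 - 1.8800i)/11.05

3.2271 - 0.1701i


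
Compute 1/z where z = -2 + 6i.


|z|^2 = 4+36 = 40
1/z = (-2 - 6i)/40

1/z = -0.0500 - 0.1500i


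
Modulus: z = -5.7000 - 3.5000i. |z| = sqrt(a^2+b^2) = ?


|z| = sqrt((-5.7)^2 + (-3.5)^2) = sqrt(32.49 + 12.25) = sqrt(44.74) = 6.6888

|z| = 6.6888


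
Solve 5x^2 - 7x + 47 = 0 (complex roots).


disc = (-7)^2 - 4*5*47 = 49 - 940 = -891
sqrt(|disc|) = sqrt(891) = 29.8496
Real part = 7/(2*5) = 0.7000
Imag part = 29.8496/(2*5) = 2.9850

0.7000 ± 2.9850i


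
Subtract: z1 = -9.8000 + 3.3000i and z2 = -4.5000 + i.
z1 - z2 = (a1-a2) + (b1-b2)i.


Real: -9.8 + 4.5 = -5.3
Imag: 3.3 - 1 = 2.3

-5.3000 + 2.3000i


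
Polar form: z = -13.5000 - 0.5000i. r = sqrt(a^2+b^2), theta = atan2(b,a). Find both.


r = sqrt(182.25+0.25) = sqrt(182.5) = 13.5093
theta = atan2(-0.5, -13.5) = -177.8789 degrees

r = 13.5093, theta = -177.8789 degrees


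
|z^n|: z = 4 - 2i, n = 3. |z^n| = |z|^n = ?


|z| = sqrt(16+4) = sqrt(20) = 4.4721
|z^3| = |z|^3 = (sqrt(20))^3 = 20*sqrt(20)

|z^3| = 20*sqrt(20) ≈ 89.4427


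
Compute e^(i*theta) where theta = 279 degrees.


cos(279°) = 0.1564
sin(279°) = -0.9877

e^(i*279°) = 0.1564 - 0.9877i


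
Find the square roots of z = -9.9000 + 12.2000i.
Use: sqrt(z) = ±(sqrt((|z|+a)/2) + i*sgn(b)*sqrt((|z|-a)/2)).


|z| = sqrt(98.01+148.84) = 15.7115
sqrt((|z|+a)/2) = sqrt((15.7115+(-9.9))/2) = sqrt(2.9057) = 1.7046
sqrt((|z|-a)/2) = sqrt((15.7115-(-9.9))/2) = sqrt(12.8057) = 3.5785

±(1.7046 + 3.5785i) i.e. 1.7046 + 3.5785i and -1.7046 - 3.5785i


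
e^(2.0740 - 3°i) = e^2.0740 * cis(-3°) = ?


e^2.0740 = 7.9566
cos(-3°) = 0.99863
sin(-3°) = -0.05234
Real = 7.9566*0.99863 = 7.9457
Imag = 7.9566*(-0.05234) = -0.4164

7.9457 - 0.4164i


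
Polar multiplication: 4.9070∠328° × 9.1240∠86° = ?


r = 4.9070 * 9.1240 = 44.7715
theta = 328° + 86° = 414° = 54° (mod 360)

44.7715 cis(54°)


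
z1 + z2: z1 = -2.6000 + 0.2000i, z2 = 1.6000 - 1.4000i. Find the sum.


Real: -2.6 + 1.6 = -1
Imag: 0.2 - 1.4 = -1.2

-1.0000 - 1.2000i


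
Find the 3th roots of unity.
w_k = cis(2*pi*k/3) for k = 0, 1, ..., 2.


The 3th roots of unity are cis(360k/3°) for k=0..2
Angle step = 360/3 = 120°
Primitive root: cis(120°)
Primitive root = -0.5000 + 0.8660i

3 roots at angles: 0°, 120°, 240°


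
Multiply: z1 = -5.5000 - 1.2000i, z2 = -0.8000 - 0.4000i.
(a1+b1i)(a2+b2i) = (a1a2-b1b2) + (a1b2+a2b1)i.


Real = -5.5*(-0.8) - (-1.2)*(-0.4) = 4.4 - 0.48 = 3.92
Imag = -5.5*(-0.4) - (0.8)*(-1.2) = 2.2 + 0.96 = 3.16

3.9200 + 3.1600i


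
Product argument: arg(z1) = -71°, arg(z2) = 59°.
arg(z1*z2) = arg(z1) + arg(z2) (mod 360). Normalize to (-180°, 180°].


arg(z1*z2) = -71° + 59° = -12°
Normalized to (-180°, 180°]: -12°

-12°


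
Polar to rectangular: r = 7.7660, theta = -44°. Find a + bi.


a = 7.7660*cos(-44°) = 7.7660*0.71934 = 5.5864
b = 7.7660*sin(-44°) = 7.7660*(-0.69466) = -5.3947

5.5864 - 5.3947i


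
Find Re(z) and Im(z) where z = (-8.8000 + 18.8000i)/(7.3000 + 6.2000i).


Multiply by conjugate: (-8.8000 + 18.8000i)(7.3000 - 6.2000i) / (7.3^2 + 6.2^2)
Numerator real = -8.8*7.3 + 18.8*6.2 = 52.32
Numerator imag = 18.8*7.3 - (-8.8)*6.2 = 191.8
Denominator = 91.73
Re(z) = 52.32/91.73 = 0.5704
Im(z) = 191.8/91.73 = 2.0909

Re(z) = 0.5704, Im(z) = 2.0909


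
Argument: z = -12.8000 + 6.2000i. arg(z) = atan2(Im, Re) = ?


Re = -12.8, Im = 6.2
arg = atan2(6.2, -12.8) = 154.1556 degrees

arg(z) = 154.1556 degrees


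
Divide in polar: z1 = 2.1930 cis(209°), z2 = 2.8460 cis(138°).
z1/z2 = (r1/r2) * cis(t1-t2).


r = 2.1930 / 2.8460 = 0.7706
theta = 209° - 138° = 71° = 71° (mod 360)

0.7706 cis(71°)


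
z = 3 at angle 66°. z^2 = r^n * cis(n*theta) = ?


r^2 = 3^2 = 9
n*theta = 2*66° = 132° = 132° (mod 360)
a = 9*cos(132°) = -6.0222
b = 9*sin(132°) = 6.6883

9 cis(132°) = -6.0222 + 6.6883i


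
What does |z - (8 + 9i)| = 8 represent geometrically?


|z - z0| = r is a circle with center z0 and radius r.
Center = (8, 9), radius = 8

Circle with center (8, 9) and radius 8


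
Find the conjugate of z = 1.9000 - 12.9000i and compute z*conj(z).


z_bar = 1.9000 + 12.9000i
z*z_bar = 1.9^2 + (-12.9)^2 = 3.61 + 166.41 = 170.02

z_bar = 1.9000 + 12.9000i, z*z_bar = 170.02


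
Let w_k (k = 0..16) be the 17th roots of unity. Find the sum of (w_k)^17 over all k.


The roots are w_k = w^k with w = e^(2*pi*i/17), and (w^k)^17 = (w^17)^k.
So S = 1 + u + u^2 + ... + u^(16) with u = w^17.
17 = 1*17 + 0, so 17 is a multiple of 17 and u = (w^17)^1 = 1.
Every one of the 17 terms equals 1: S = 17

S = 17


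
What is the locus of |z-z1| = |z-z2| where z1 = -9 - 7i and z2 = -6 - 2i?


Equal distances means the locus is the perpendicular bisector of z1 and z2.
Midpoint = ((-9+(-6))/2, (-7+(-2))/2) = (-7.5000, -4.5000)

Perpendicular bisector through (-7.5000, -4.5000)


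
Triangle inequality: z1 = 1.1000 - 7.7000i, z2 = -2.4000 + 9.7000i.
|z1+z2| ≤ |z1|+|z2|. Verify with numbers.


|z1| = sqrt(1.1^2 + (-7.7)^2) = sqrt(60.5) = 7.7782
|z2| = sqrt((-2.4)^2 + 9.7^2) = sqrt(99.85) = 9.9925
z1+z2 = -1.3000 + 2.0000i
|z1+z2| = sqrt(5.69) = 2.3854
|z1|+|z2| = 7.7782 + 9.9925 = 17.7707

|z1+z2| = 2.3854 ≤ |z1|+|z2| = 17.7707 (verified)


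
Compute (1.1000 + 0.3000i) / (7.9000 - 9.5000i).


Conjugate of z2 = 7.9000 + 9.5000i
Numerator: (1.1000 + 0.3000i)(7.9000 + 9.5000i) = 5.8400 + 12.8200i
Denominator: 7.9^2 + (-9.5)^2 = 152.66
Result = (5.8400 + 12.8200i)/152.66

0.0383 + 0.0840i


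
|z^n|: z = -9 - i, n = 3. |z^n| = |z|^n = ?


|z| = sqrt(81+1) = sqrt(82) = 9.0554
|z^3| = |z|^3 = (sqrt(82))^3 = 82*sqrt(82)

|z^3| = 82*sqrt(82) ≈ 742.5416


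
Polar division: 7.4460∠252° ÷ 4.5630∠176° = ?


r = 7.4460 / 4.5630 = 1.6318
theta = 252° - 176° = 76° = 76° (mod 360)

1.6318 cis(76°)


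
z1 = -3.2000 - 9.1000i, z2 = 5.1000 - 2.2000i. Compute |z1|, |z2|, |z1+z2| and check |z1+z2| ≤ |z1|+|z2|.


|z1| = sqrt((-3.2)^2 + (-9.1)^2) = sqrt(93.05) = 9.6462
|z2| = sqrt(5.1^2 + (-2.2)^2) = sqrt(30.85) = 5.5543
z1+z2 = 1.9000 - 11.3000i
|z1+z2| = sqrt(131.3) = 11.4586
|z1|+|z2| = 9.6462 + 5.5543 = 15.2005

|z1+z2| = 11.4586 ≤ |z1|+|z2| = 15.2005 (verified)


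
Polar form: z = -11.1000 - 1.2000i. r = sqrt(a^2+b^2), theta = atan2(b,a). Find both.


r = sqrt(123.21+1.44) = sqrt(124.65) = 11.1647
theta = atan2(-1.2, -11.1) = -173.8298 degrees

r = 11.1647, theta = -173.8298 degrees


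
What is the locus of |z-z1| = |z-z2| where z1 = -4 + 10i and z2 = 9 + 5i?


Equal distances means the locus is the perpendicular bisector of z1 and z2.
Midpoint = ((-4+9)/2, (10+5)/2) = (2.5000, 7.5000)

Perpendicular bisector through (2.5000, 7.5000)


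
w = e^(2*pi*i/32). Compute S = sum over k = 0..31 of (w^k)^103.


The roots are w_k = w^k with w = e^(2*pi*i/32), and (w^k)^103 = (w^103)^k.
So S = 1 + u + u^2 + ... + u^(31) with u = w^103.
103 = 3*32 + 7, so 103 is not a multiple of 32: u = (w^32)^3 * w^7 = w^7 ≠ 1 (w is a primitive 32th root), while u^32 = (w^32)^103 = 1.
Geometric series: S = (1 - u^32)/(1 - u) = (1 - 1)/(1 - u) = 0

S = 0


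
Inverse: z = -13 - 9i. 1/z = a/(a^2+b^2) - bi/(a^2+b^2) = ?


|z|^2 = 169+81 = 250
1/z = (-13 + 9i)/250

1/z = -0.0520 + 0.0360i


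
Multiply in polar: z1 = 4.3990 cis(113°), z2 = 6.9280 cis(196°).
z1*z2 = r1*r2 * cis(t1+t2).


r = 4.3990 * 6.9280 = 30.4763
theta = 113° + 196° = 309° = 309° (mod 360)

30.4763 cis(309°)


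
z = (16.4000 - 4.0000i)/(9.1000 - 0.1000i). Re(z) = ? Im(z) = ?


Multiply by conjugate: (16.4000 - 4.0000i)(9.1000 + 0.1000i) / (9.1^2 + (-0.1)^2)
Numerator real = 16.4*9.1 - (4)*(-0.1) = 149.64
Numerator imag = -4*9.1 - 16.4*(-0.1) = -34.76
Denominator = 82.82
Re(z) = 149.64/82.82 = 1.8068
Im(z) = -34.76/82.82 = -0.4197

Re(z) = 1.8068, Im(z) = -0.4197


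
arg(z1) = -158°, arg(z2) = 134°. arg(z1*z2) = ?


arg(z1*z2) = -158° + 134° = -24°
Normalized to (-180°, 180°]: -24°

-24°


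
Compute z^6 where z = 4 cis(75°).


r^6 = 4^6 = 4096
n*theta = 6*75° = 450° = 90° (mod 360)
a = 4096*cos(90°) = 0
b = 4096*sin(90°) = 4096.0000

4096 cis(90°) = 0 + 4096.0000i


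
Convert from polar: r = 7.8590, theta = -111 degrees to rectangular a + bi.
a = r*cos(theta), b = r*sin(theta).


a = 7.8590*cos(-111°) = 7.8590*(-0.35837) = -2.8164
b = 7.8590*sin(-111°) = 7.8590*(-0.93358) = -7.3370

-2.8164 - 7.3370i


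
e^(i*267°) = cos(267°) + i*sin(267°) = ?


cos(267°) = -0.0523
sin(267°) = -0.9986

e^(i*267°) = -0.0523 - 0.9986i


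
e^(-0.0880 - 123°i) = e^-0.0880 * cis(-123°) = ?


e^-0.0880 = 0.91576
cos(-123°) = -0.54464
sin(-123°) = -0.8387
Real = 0.91576*(-0.54464) = -0.4988
Imag = 0.91576*(-0.8387) = -0.7680

-0.4988 - 0.7680i


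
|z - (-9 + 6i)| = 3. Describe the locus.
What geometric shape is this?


|z - z0| = r is a circle with center z0 and radius r.
Center = (-9, 6), radius = 3

Circle with center (-9, 6) and radius 3


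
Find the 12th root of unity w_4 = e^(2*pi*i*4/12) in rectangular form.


Angle = 360*4/12 = 120°
a = cos(120°) = -0.5000
b = sin(120°) = 0.8660

-0.5000 + 0.8660i


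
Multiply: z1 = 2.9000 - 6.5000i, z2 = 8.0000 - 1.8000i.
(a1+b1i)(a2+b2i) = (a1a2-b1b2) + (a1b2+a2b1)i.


Real = 2.9*8 - (-6.5)*(-1.8) = 23.2 - 11.7 = 11.5
Imag = 2.9*(-1.8) + 8*(-6.5) = -5.22 - (52) = -57.22

11.5000 - 57.2200i


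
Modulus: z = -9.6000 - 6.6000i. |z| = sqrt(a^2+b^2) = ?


|z| = sqrt((-9.6)^2 + (-6.6)^2) = sqrt(92.16 + 43.56) = sqrt(135.72) = 11.6499

|z| = 11.6499


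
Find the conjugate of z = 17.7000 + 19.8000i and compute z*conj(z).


z_bar = 17.7000 - 19.8000i
z*z_bar = 17.7^2 + 19.8^2 = 313.29 + 392.04 = 705.33

z_bar = 17.7000 - 19.8000i, z*z_bar = 705.33


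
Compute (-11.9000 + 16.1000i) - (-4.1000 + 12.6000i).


Real: -11.9 + 4.1 = -7.8
Imag: 16.1 - 12.6 = 3.5

-7.8000 + 3.5000i


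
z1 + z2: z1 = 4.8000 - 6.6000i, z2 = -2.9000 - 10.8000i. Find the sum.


Real: 4.8 - 2.9 = 1.9
Imag: -6.6 - 10.8 = -17.4

1.9000 - 17.4000i


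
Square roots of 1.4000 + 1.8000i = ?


|z| = sqrt(1.96+3.24) = 2.2804
sqrt((|z|+a)/2) = sqrt((2.2804+1.4)/2) = sqrt(1.8402) = 1.3565
sqrt((|z|-a)/2) = sqrt((2.2804-1.4)/2) = sqrt(0.4402) = 0.6635

±(1.3565 + 0.6635i) i.e. 1.3565 + 0.6635i and -1.3565 - 0.6635i


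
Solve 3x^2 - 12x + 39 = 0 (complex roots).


disc = (-12)^2 - 4*3*39 = 144 - 468 = -324
sqrt(|disc|) = sqrt(324) = 18.0000
Real part = 12/(2*3) = 2.0000
Imag part = 18.0000/(2*3) = 3.0000

2.0000 ± 3.0000i


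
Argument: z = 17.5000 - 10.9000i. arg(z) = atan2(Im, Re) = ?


Re = 17.5, Im = -10.9
arg = atan2(-10.9, 17.5) = -31.9170 degrees

arg(z) = -31.9170 degrees


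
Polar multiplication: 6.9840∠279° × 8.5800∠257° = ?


r = 6.9840 * 8.5800 = 59.9227
theta = 279° + 257° = 536° = 176° (mod 360)

59.9227 cis(176°)


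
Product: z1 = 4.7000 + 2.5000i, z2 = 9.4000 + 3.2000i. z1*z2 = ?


Real = 4.7*9.4 - 2.5*3.2 = 44.18 - 8 = 36.18
Imag = 4.7*3.2 + 9.4*2.5 = 15.04 + 23.5 = 38.54

36.1800 + 38.5400i


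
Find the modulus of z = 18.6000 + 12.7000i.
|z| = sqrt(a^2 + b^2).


|z| = sqrt(18.6^2 + 12.7^2) = sqrt(345.96 + 161.29) = sqrt(507.25) = 22.5222

|z| = 22.5222
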